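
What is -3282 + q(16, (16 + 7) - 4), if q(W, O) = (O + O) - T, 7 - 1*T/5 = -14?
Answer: -3349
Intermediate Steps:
T = 105 (T = 35 - 5*(-14) = 35 + 70 = 105)
q(W, O) = -105 + 2*O (q(W, O) = (O + O) - 1*105 = 2*O - 105 = -105 + 2*O)
-3282 + q(16, (16 + 7) - 4) = -3282 + (-105 + 2*((16 + 7) - 4)) = -3282 + (-105 + 2*(23 - 4)) = -3282 + (-105 + 2*19) = -3282 + (-105 + 38) = -3282 - 67 = -3349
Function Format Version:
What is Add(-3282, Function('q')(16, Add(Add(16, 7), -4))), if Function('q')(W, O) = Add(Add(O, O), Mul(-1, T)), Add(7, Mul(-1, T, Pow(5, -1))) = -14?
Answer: -3349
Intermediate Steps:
T = 105 (T = Add(35, Mul(-5, -14)) = Add(35, 70) = 105)
Function('q')(W, O) = Add(-105, Mul(2, O)) (Function('q')(W, O) = Add(Add(O, O), Mul(-1, 105)) = Add(Mul(2, O), -105) = Add(-105, Mul(2, O)))
Add(-3282, Function('q')(16, Add(Add(16, 7), -4))) = Add(-3282, Add(-105, Mul(2, Add(Add(16, 7), -4)))) = Add(-3282, Add(-105, Mul(2, Add(23, -4)))) = Add(-3282, Add(-105, Mul(2, 19))) = Add(-3282, Add(-105, 38)) = Add(-3282, -67) = -3349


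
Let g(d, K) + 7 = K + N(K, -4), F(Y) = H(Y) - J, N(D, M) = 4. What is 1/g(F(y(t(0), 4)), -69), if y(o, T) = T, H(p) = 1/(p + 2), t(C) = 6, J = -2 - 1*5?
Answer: -1/72 ≈ -0.013889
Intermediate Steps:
J = -7 (J = -2 - 5 = -7)
H(p) = 1/(2 + p)
F(Y) = 7 + 1/(2 + Y) (F(Y) = 1/(2 + Y) - 1*(-7) = 1/(2 + Y) + 7 = 7 + 1/(2 + Y))
g(d, K) = -3 + K (g(d, K) = -7 + (K + 4) = -7 + (4 + K) = -3 + K)
1/g(F(y(t(0), 4)), -69) = 1/(-3 - 69) = 1/(-72) = -1/72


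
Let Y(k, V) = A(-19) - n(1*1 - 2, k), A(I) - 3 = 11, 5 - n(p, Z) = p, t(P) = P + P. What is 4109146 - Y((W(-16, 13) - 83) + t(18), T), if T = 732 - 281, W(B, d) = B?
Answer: 4109138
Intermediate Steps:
t(P) = 2*P
n(p, Z) = 5 - p
A(I) = 14 (A(I) = 3 + 11 = 14)
T = 451
Y(k, V) = 8 (Y(k, V) = 14 - (5 - (1*1 - 2)) = 14 - (5 - (1 - 2)) = 14 - (5 - 1*(-1)) = 14 - (5 + 1) = 14 - 1*6 = 14 - 6 = 8)
4109146 - Y((W(-16, 13) - 83) + t(18), T) = 4109146 - 1*8 = 4109146 - 8 = 4109138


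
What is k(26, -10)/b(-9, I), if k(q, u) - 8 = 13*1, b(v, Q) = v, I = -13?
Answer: -7/3 ≈ -2.3333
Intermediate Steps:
k(q, u) = 21 (k(q, u) = 8 + 13*1 = 8 + 13 = 21)
k(26, -10)/b(-9, I) = 21/(-9) = 21*(-1/9) = -7/3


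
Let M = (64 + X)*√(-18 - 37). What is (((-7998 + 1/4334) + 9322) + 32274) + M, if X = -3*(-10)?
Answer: 145613733/4334 + 94*I*√55 ≈ 33598.0 + 697.12*I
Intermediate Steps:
X = 30
M = 94*I*√55 (M = (64 + 30)*√(-18 - 37) = 94*√(-55) = 94*(I*√55) = 94*I*√55 ≈ 697.12*I)
(((-7998 + 1/4334) + 9322) + 32274) + M = (((-7998 + 1/4334) + 9322) + 32274) + 94*I*√55 = ((-34663331/4334 + 9322) + 32274) + 94*I*√55 = (5738217/4334 + 32274) + 94*I*√55 = 145613733/4334 + 94*I*√55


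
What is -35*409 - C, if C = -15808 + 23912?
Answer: -22419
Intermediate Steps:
C = 8104
-35*409 - C = -35*409 - 1*8104 = -14315 - 8104 = -22419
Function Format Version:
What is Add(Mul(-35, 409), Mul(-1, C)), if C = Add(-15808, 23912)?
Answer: -22419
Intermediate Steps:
C = 8104
Add(Mul(-35, 409), Mul(-1, C)) = Add(Mul(-35, 409), Mul(-1, 8104)) = Add(-14315, -8104) = -22419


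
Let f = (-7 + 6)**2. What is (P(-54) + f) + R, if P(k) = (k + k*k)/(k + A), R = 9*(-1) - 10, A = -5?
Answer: -3924/59 ≈ -66.508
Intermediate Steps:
R = -19 (R = -9 - 10 = -19)
P(k) = (k + k**2)/(-5 + k) (P(k) = (k + k*k)/(k - 5) = (k + k**2)/(-5 + k))
f = 1 (f = (-1)**2 = 1)
(P(-54) + f) + R = (-54*(1 - 54)/(-5 - 54) + 1) - 19 = (-54*(-53)/(-59) + 1) - 19 = (-54*(-1/59)*(-53) + 1) - 19 = (-2862/59 + 1) - 19 = -2803/59 - 19 = -3924/59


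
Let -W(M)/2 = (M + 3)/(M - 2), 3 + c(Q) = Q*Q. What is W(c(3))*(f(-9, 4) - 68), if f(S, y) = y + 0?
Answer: 288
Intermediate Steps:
f(S, y) = y
c(Q) = -3 + Q**2 (c(Q) = -3 + Q*Q = -3 + Q**2)
W(M) = -2*(3 + M)/(-2 + M) (W(M) = -2*(M + 3)/(M - 2) = -2*(3 + M)/(-2 + M))
W(c(3))*(f(-9, 4) - 68) = (2*(-3 - (-3 + 3**2))/(-2 + (-3 + 3**2)))*(4 - 68) = (2*(-3 - (-3 + 9))/(-2 + (-3 + 9)))*(-64) = (2*(-3 - 1*6)/(-2 + 6))*(-64) = (2*(-3 - 6)/4)*(-64) = (2*(1/4)*(-9))*(-64) = -9/2*(-64) = 288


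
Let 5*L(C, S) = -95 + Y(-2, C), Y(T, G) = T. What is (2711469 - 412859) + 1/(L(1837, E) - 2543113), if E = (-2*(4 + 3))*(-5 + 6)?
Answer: 29228347829815/12715662 ≈ 2.2986e+6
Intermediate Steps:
E = -14 (E = -2*7*1 = -14*1 = -14)
L(C, S) = -97/5 (L(C, S) = (-95 - 2)/5 = (⅕)*(-97) = -97/5)
(2711469 - 412859) + 1/(L(1837, E) - 2543113) = (2711469 - 412859) + 1/(-97/5 - 2543113) = 2298610 + 1/(-12715662/5) = 2298610 - 5/12715662 = 29228347829815/12715662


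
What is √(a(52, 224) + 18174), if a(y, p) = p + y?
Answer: 15*√82 ≈ 135.83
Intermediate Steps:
√(a(52, 224) + 18174) = √((224 + 52) + 18174) = √(276 + 18174) = √18450 = 15*√82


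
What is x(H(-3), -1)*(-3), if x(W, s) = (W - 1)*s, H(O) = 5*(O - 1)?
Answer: -63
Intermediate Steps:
H(O) = -5 + 5*O (H(O) = 5*(-1 + O) = -5 + 5*O)
x(W, s) = s*(-1 + W) (x(W, s) = (-1 + W)*s = s*(-1 + W))
x(H(-3), -1)*(-3) = -(-1 + (-5 + 5*(-3)))*(-3) = -(-1 + (-5 - 15))*(-3) = -(-1 - 20)*(-3) = -1*(-21)*(-3) = 21*(-3) = -63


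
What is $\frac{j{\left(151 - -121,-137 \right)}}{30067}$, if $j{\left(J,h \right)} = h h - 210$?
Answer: $\frac{18559}{30067} \approx 0.61726$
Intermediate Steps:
$j{\left(J,h \right)} = -210 + h^{2}$ ($j{\left(J,h \right)} = h^{2} - 210 = -210 + h^{2}$)
$\frac{j{\left(151 - -121,-137 \right)}}{30067} = \frac{-210 + \left(-137\right)^{2}}{30067} = \left(-210 + 18769\right) \frac{1}{30067} = 18559 \cdot \frac{1}{30067} = \frac{18559}{30067}$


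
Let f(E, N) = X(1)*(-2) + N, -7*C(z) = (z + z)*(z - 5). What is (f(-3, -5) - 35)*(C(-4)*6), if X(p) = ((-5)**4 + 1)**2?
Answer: 338598144/7 ≈ 4.8371e+7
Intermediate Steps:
C(z) = -2*z*(-5 + z)/7 (C(z) = -(z + z)*(z - 5)/7 = -2*z*(-5 + z)/7)
X(p) = 391876 (X(p) = (625 + 1)**2 = 626**2 = 391876)
f(E, N) = -783752 + N (f(E, N) = 391876*(-2) + N = -783752 + N)
(f(-3, -5) - 35)*(C(-4)*6) = ((-783752 - 5) - 35)*(((2/7)*(-4)*(5 - 1*(-4)))*6) = (-783757 - 35)*(((2/7)*(-4)*(5 + 4))*6) = -783792*(2/7)*(-4)*9*6 = -(-56433024)*6/7 = -783792*(-432/7) = 338598144/7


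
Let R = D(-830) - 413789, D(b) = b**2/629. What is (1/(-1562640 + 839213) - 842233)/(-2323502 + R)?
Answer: 383245984177468/1245066437165353 ≈ 0.30781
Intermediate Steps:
D(b) = b**2/629 (D(b) = b**2*(1/629) = b**2/629)
R = -259584381/629 (R = (1/629)*(-830)**2 - 413789 = (1/629)*688900 - 413789 = 688900/629 - 413789 = -259584381/629 ≈ -4.1269e+5)
(1/(-1562640 + 839213) - 842233)/(-2323502 + R) = (1/(-1562640 + 839213) - 842233)/(-2323502 - 259584381/629) = (1/(-723427) - 842233)/(-1721067139/629) = (-1/723427 - 842233)*(-629/1721067139) = -609294092492/723427*(-629/1721067139) = 383245984177468/1245066437165353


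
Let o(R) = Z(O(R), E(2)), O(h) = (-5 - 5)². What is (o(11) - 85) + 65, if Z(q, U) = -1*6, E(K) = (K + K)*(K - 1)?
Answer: -26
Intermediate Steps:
O(h) = 100 (O(h) = (-10)² = 100)
E(K) = 2*K*(-1 + K) (E(K) = (2*K)*(-1 + K) = 2*K*(-1 + K))
Z(q, U) = -6
o(R) = -6
(o(11) - 85) + 65 = (-6 - 85) + 65 = -91 + 65 = -26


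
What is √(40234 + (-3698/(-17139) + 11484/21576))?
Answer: 5*√1817253917357982/1062618 ≈ 200.59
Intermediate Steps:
√(40234 + (-3698/(-17139) + 11484/21576)) = √(40234 + (-3698*(-1/17139) + 11484*(1/21576))) = √(40234 + (3698/17139 + 33/62)) = √(40234 + 794863/1062618) = √(42754167475/1062618) = 5*√1817253917357982/1062618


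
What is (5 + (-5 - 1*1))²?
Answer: 1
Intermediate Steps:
(5 + (-5 - 1*1))² = (5 + (-5 - 1))² = (5 - 6)² = (-1)² = 1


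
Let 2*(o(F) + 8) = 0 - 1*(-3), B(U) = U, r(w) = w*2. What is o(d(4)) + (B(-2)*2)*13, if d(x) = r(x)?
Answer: -117/2 ≈ -58.500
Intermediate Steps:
r(w) = 2*w
d(x) = 2*x
o(F) = -13/2 (o(F) = -8 + (0 - 1*(-3))/2 = -8 + (0 + 3)/2 = -8 + (½)*3 = -8 + 3/2 = -13/2)
o(d(4)) + (B(-2)*2)*13 = -13/2 - 2*2*13 = -13/2 - 4*13 = -13/2 - 52 = -117/2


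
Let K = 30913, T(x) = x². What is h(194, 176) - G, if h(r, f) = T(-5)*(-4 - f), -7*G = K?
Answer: -587/7 ≈ -83.857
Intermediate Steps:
G = -30913/7 (G = -⅐*30913 = -30913/7 ≈ -4416.1)
h(r, f) = -100 - 25*f (h(r, f) = (-5)²*(-4 - f) = 25*(-4 - f) = -100 - 25*f)
h(194, 176) - G = (-100 - 25*176) - 1*(-30913/7) = (-100 - 4400) + 30913/7 = -4500 + 30913/7 = -587/7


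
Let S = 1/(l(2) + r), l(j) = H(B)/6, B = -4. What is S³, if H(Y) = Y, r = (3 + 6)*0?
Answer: -27/8 ≈ -3.3750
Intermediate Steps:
r = 0 (r = 9*0 = 0)
l(j) = -⅔ (l(j) = -4/6 = -4*⅙ = -⅔)
S = -3/2 (S = 1/(-⅔ + 0) = 1/(-⅔) = -3/2 ≈ -1.5000)
S³ = (-3/2)³ = -27/8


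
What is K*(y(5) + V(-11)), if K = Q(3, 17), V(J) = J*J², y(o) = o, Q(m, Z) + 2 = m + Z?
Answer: -23868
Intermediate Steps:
Q(m, Z) = -2 + Z + m (Q(m, Z) = -2 + (m + Z) = -2 + (Z + m) = -2 + Z + m)
V(J) = J³
K = 18 (K = -2 + 17 + 3 = 18)
K*(y(5) + V(-11)) = 18*(5 + (-11)³) = 18*(5 - 1331) = 18*(-1326) = -23868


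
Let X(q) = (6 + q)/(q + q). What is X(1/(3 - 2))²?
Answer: 49/4 ≈ 12.250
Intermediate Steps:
X(q) = (6 + q)/(2*q) (X(q) = (6 + q)/((2*q)) = (6 + q)*(1/(2*q)) = (6 + q)/(2*q))
X(1/(3 - 2))² = ((6 + 1/(3 - 2))/(2*(1/(3 - 2))))² = ((6 + 1/1)/(2*(1/1)))² = ((½)*(6 + 1)/1)² = ((½)*1*7)² = (7/2)² = 49/4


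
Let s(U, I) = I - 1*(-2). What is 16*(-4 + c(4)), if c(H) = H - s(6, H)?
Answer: -96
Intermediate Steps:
s(U, I) = 2 + I (s(U, I) = I + 2 = 2 + I)
c(H) = -2 (c(H) = H - (2 + H) = H + (-2 - H) = -2)
16*(-4 + c(4)) = 16*(-4 - 2) = 16*(-6) = -96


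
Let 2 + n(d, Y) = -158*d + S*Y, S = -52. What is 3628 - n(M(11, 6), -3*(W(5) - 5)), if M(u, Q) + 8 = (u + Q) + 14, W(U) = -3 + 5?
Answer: 7732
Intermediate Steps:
W(U) = 2
M(u, Q) = 6 + Q + u (M(u, Q) = -8 + ((u + Q) + 14) = -8 + ((Q + u) + 14) = -8 + (14 + Q + u) = 6 + Q + u)
n(d, Y) = -2 - 158*d - 52*Y (n(d, Y) = -2 + (-158*d - 52*Y) = -2 - 158*d - 52*Y)
3628 - n(M(11, 6), -3*(W(5) - 5)) = 3628 - (-2 - 158*(6 + 6 + 11) - (-156)*(2 - 5)) = 3628 - (-2 - 158*23 - (-156)*(-3)) = 3628 - (-2 - 3634 - 52*9) = 3628 - (-2 - 3634 - 468) = 3628 - 1*(-4104) = 3628 + 4104 = 7732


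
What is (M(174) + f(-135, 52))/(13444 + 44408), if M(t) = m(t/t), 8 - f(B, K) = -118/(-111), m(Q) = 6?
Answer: 359/1605393 ≈ 0.00022362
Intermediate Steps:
f(B, K) = 770/111 (f(B, K) = 8 - (-118)/(-111) = 8 - (-118)*(-1)/111 = 8 - 1*118/111 = 8 - 118/111 = 770/111)
M(t) = 6
(M(174) + f(-135, 52))/(13444 + 44408) = (6 + 770/111)/(13444 + 44408) = (1436/111)/57852 = (1436/111)*(1/57852) = 359/1605393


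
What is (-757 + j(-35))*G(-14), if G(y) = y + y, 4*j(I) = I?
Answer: 21441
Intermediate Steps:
j(I) = I/4
G(y) = 2*y
(-757 + j(-35))*G(-14) = (-757 + (¼)*(-35))*(2*(-14)) = (-757 - 35/4)*(-28) = -3063/4*(-28) = 21441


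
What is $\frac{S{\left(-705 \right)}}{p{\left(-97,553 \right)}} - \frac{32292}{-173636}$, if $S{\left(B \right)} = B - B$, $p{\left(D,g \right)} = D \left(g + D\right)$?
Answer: $\frac{8073}{43409} \approx 0.18598$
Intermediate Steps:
$p{\left(D,g \right)} = D \left(D + g\right)$
$S{\left(B \right)} = 0$
$\frac{S{\left(-705 \right)}}{p{\left(-97,553 \right)}} - \frac{32292}{-173636} = \frac{0}{\left(-97\right) \left(-97 + 553\right)} - \frac{32292}{-173636} = \frac{0}{\left(-97\right) 456} - - \frac{8073}{43409} = \frac{0}{-44232} + \frac{8073}{43409} = 0 \left(- \frac{1}{44232}\right) + \frac{8073}{43409} = 0 + \frac{8073}{43409} = \frac{8073}{43409}$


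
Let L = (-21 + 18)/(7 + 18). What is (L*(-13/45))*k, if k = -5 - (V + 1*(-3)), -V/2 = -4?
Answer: -26/75 ≈ -0.34667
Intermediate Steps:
V = 8 (V = -2*(-4) = 8)
L = -3/25 ≈ -0.12000
k = -10 (k = -5 - (8 + 1*(-3)) = -5 - (8 - 3) = -5 - 1*5 = -5 - 5 = -10)
(L*(-13/45))*k = -(-39)/(25*45)*(-10) = -3/25*(-13/45)*(-10) = (13/375)*(-10) = -26/75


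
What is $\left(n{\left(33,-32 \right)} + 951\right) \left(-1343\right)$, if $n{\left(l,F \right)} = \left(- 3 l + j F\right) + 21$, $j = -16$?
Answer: $-1860055$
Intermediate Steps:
$n{\left(l,F \right)} = 21 - 16 F - 3 l$ ($n{\left(l,F \right)} = \left(- 3 l - 16 F\right) + 21 = \left(- 16 F - 3 l\right) + 21 = 21 - 16 F - 3 l$)
$\left(n{\left(33,-32 \right)} + 951\right) \left(-1343\right) = \left(\left(21 - -512 - 99\right) + 951\right) \left(-1343\right) = \left(\left(21 + 512 - 99\right) + 951\right) \left(-1343\right) = \left(434 + 951\right) \left(-1343\right) = 1385 \left(-1343\right) = -1860055$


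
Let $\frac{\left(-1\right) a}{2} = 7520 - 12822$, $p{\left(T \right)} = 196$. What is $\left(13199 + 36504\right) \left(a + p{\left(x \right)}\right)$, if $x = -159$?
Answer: $536792400$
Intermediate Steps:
$a = 10604$ ($a = - 2 \left(7520 - 12822\right) = \left(-2\right) \left(-5302\right) = 10604$)
$\left(13199 + 36504\right) \left(a + p{\left(x \right)}\right) = \left(13199 + 36504\right) \left(10604 + 196\right) = 49703 \cdot 10800 = 536792400$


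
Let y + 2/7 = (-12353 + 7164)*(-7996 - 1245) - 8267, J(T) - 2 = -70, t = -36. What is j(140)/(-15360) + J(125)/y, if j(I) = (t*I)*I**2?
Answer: 2158346613199/335602972 ≈ 6431.3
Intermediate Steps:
J(T) = -68 (J(T) = 2 - 70 = -68)
j(I) = -36*I**3 (j(I) = (-36*I)*I**2 = -36*I**3)
y = 335602972/7 (y = -2/7 + ((-12353 + 7164)*(-7996 - 1245) - 8267) = -2/7 + (-5189*(-9241) - 8267) = -2/7 + (47951549 - 8267) = -2/7 + 47943282 = 335602972/7 ≈ 4.7943e+7)
j(140)/(-15360) + J(125)/y = -36*140**3/(-15360) - 68/335602972/7 = -36*2744000*(-1/15360) - 68*7/335602972 = -98784000*(-1/15360) - 119/83900743 = 25725/4 - 119/83900743 = 2158346613199/335602972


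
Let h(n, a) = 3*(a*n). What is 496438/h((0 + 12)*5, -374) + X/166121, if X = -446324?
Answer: -56257654339/5591632860 ≈ -10.061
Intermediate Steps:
h(n, a) = 3*a*n
496438/h((0 + 12)*5, -374) + X/166121 = 496438/((3*(-374)*((0 + 12)*5))) - 446324/166121 = 496438/((3*(-374)*(12*5))) - 446324*1/166121 = 496438/((3*(-374)*60)) - 446324/166121 = 496438/(-67320) - 446324/166121 = 496438*(-1/67320) - 446324/166121 = -248219/33660 - 446324/166121 = -56257654339/5591632860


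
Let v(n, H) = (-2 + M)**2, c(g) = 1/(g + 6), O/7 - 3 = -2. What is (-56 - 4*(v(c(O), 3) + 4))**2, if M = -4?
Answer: 46656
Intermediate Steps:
O = 7 (O = 21 + 7*(-2) = 21 - 14 = 7)
c(g) = 1/(6 + g)
v(n, H) = 36 (v(n, H) = (-2 - 4)**2 = (-6)**2 = 36)
(-56 - 4*(v(c(O), 3) + 4))**2 = (-56 - 4*(36 + 4))**2 = (-56 - 4*40)**2 = (-56 - 160)**2 = (-216)**2 = 46656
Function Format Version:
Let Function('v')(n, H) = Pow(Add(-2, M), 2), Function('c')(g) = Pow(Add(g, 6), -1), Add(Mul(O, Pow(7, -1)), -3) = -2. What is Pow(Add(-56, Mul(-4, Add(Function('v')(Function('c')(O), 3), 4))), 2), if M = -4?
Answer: 46656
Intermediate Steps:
O = 7 (O = Add(21, Mul(7, -2)) = Add(21, -14) = 7)
Function('c')(g) = Pow(Add(6, g), -1)
Function('v')(n, H) = 36 (Function('v')(n, H) = Pow(Add(-2, -4), 2) = Pow(-6, 2) = 36)
Pow(Add(-56, Mul(-4, Add(Function('v')(Function('c')(O), 3), 4))), 2) = Pow(Add(-56, Mul(-4, Add(36, 4))), 2) = Pow(Add(-56, Mul(-4, 40)), 2) = Pow(Add(-56, -160), 2) = Pow(-216, 2) = 46656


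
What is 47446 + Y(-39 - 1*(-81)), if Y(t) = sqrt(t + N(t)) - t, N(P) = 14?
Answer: 47404 + 2*sqrt(14) ≈ 47412.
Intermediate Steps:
Y(t) = sqrt(14 + t) - t (Y(t) = sqrt(t + 14) - t = sqrt(14 + t) - t)
47446 + Y(-39 - 1*(-81)) = 47446 + (sqrt(14 + (-39 - 1*(-81))) - (-39 - 1*(-81))) = 47446 + (sqrt(14 + (-39 + 81)) - (-39 + 81)) = 47446 + (sqrt(14 + 42) - 1*42) = 47446 + (sqrt(56) - 42) = 47446 + (2*sqrt(14) - 42) = 47446 + (-42 + 2*sqrt(14)) = 47404 + 2*sqrt(14)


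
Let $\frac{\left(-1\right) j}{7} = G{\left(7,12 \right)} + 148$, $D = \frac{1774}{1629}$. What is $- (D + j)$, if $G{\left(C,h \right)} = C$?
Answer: $\frac{1765691}{1629} \approx 1083.9$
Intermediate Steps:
$D = \frac{1774}{1629}$ ($D = 1774 \cdot \frac{1}{1629} = \frac{1774}{1629} \approx 1.089$)
$j = -1085$ ($j = - 7 \left(7 + 148\right) = \left(-7\right) 155 = -1085$)
$- (D + j) = - (\frac{1774}{1629} - 1085) = \left(-1\right) \left(- \frac{1765691}{1629}\right) = \frac{1765691}{1629}$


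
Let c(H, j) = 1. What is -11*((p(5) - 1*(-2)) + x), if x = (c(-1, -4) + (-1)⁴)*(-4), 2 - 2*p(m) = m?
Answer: 165/2 ≈ 82.500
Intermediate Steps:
p(m) = 1 - m/2
x = -8 (x = (1 + (-1)⁴)*(-4) = (1 + 1)*(-4) = 2*(-4) = -8)
-11*((p(5) - 1*(-2)) + x) = -11*(((1 - ½*5) - 1*(-2)) - 8) = -11*(((1 - 5/2) + 2) - 8) = -11*((-3/2 + 2) - 8) = -11*(½ - 8) = -11*(-15/2) = 165/2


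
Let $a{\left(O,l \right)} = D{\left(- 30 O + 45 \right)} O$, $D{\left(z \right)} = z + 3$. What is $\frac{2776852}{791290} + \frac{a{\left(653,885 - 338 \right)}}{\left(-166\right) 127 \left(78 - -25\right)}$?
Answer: $\frac{4031844325633}{429560876335} \approx 9.386$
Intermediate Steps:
$D{\left(z \right)} = 3 + z$
$a{\left(O,l \right)} = O \left(48 - 30 O\right)$ ($a{\left(O,l \right)} = \left(3 - \left(-45 + 30 O\right)\right) O = \left(48 - 30 O\right) O = O \left(48 - 30 O\right)$)
$\frac{2776852}{791290} + \frac{a{\left(653,885 - 338 \right)}}{\left(-166\right) 127 \left(78 - -25\right)} = \frac{2776852}{791290} + \frac{6 \cdot 653 \left(8 - 3265\right)}{\left(-166\right) 127 \left(78 - -25\right)} = 2776852 \cdot \frac{1}{791290} + \frac{6 \cdot 653 \left(8 - 3265\right)}{\left(-21082\right) \left(78 + 25\right)} = \frac{1388426}{395645} + \frac{6 \cdot 653 \left(-3257\right)}{\left(-21082\right) 103} = \frac{1388426}{395645} - \frac{12760926}{-2171446} = \frac{1388426}{395645} - - \frac{6380463}{1085723} = \frac{1388426}{395645} + \frac{6380463}{1085723} = \frac{4031844325633}{429560876335}$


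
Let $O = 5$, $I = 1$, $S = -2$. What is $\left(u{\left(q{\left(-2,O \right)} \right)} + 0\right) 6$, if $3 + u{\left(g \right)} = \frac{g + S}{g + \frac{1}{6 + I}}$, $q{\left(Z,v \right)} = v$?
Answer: $- \frac{29}{2} \approx -14.5$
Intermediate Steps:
$u{\left(g \right)} = -3 + \frac{-2 + g}{\frac{1}{7} + g}$ ($u{\left(g \right)} = -3 + \frac{g - 2}{g + \frac{1}{6 + 1}} = -3 + \frac{-2 + g}{g + \frac{1}{7}} = -3 + \frac{-2 + g}{\frac{1}{7} + g}$)
$\left(u{\left(q{\left(-2,O \right)} \right)} + 0\right) 6 = \left(\frac{-17 - 70}{1 + 7 \cdot 5} + 0\right) 6 = \left(\frac{-17 - 70}{1 + 35} + 0\right) 6 = \left(\frac{1}{36} \left(-87\right) + 0\right) 6 = \left(- \frac{29}{12} + 0\right) 6 = \left(- \frac{29}{12}\right) 6 = - \frac{29}{2}$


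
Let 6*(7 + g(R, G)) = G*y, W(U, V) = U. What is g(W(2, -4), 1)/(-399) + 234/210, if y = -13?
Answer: 13613/11970 ≈ 1.1373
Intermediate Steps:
g(R, G) = -7 - 13*G/6 (g(R, G) = -7 + (G*(-13))/6 = -7 + (-13*G)/6 = -7 - 13*G/6)
g(W(2, -4), 1)/(-399) + 234/210 = (-7 - 13/6*1)/(-399) + 234/210 = (-7 - 13/6)*(-1/399) + 234*(1/210) = -55/6*(-1/399) + 39/35 = 55/2394 + 39/35 = 13613/11970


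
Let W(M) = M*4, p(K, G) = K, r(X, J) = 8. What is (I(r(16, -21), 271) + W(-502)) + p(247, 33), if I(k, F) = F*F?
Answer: 71680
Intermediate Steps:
I(k, F) = F²
W(M) = 4*M
(I(r(16, -21), 271) + W(-502)) + p(247, 33) = (271² + 4*(-502)) + 247 = (73441 - 2008) + 247 = 71433 + 247 = 71680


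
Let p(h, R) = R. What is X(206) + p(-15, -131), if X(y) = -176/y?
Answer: -13581/103 ≈ -131.85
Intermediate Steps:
X(206) + p(-15, -131) = -176/206 - 131 = -176*1/206 - 131 = -88/103 - 131 = -13581/103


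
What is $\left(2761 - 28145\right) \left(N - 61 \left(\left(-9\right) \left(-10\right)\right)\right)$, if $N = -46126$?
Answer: $1310220544$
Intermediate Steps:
$\left(2761 - 28145\right) \left(N - 61 \left(\left(-9\right) \left(-10\right)\right)\right) = \left(2761 - 28145\right) \left(-46126 - 61 \left(\left(-9\right) \left(-10\right)\right)\right) = - 25384 \left(-46126 - 5490\right) = \left(-25384\right) \left(-51616\right) = 1310220544$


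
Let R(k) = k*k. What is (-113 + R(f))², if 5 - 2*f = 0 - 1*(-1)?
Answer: 11881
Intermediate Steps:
f = 2 (f = 5/2 - (0 - 1*(-1))/2 = 5/2 - (0 + 1)/2 = 5/2 - ½*1 = 5/2 - ½ = 2)
R(k) = k²
(-113 + R(f))² = (-113 + 2²)² = (-113 + 4)² = (-109)² = 11881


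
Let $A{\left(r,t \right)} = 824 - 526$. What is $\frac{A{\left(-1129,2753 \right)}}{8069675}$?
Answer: $\frac{298}{8069675} \approx 3.6928 \cdot 10^{-5}$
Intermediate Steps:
$A{\left(r,t \right)} = 298$ ($A{\left(r,t \right)} = 824 - 526 = 298$)
$\frac{A{\left(-1129,2753 \right)}}{8069675} = \frac{298}{8069675}$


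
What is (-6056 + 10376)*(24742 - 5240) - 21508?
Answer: 84227132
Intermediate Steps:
(-6056 + 10376)*(24742 - 5240) - 21508 = 4320*19502 - 21508 = 84248640 - 21508 = 84227132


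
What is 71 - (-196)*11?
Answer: 2227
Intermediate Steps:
71 - (-196)*11 = 71 - 98*(-22) = 71 + 2156 = 2227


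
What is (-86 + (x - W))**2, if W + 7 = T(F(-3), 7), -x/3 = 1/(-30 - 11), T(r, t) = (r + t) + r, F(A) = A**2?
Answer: 18156121/1681 ≈ 10801.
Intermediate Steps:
T(r, t) = t + 2*r
x = 3/41 (x = -3/(-30 - 11) = -3/(-41) = -3*(-1/41) = 3/41 ≈ 0.073171)
W = 18 (W = -7 + (7 + 2*(-3)**2) = -7 + (7 + 2*9) = -7 + (7 + 18) = -7 + 25 = 18)
(-86 + (x - W))**2 = (-86 + (3/41 - 1*18))**2 = (-86 + (3/41 - 18))**2 = (-86 - 735/41)**2 = (-4261/41)**2 = 18156121/1681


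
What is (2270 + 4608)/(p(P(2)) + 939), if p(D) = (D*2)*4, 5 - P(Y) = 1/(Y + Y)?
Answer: 6878/977 ≈ 7.0399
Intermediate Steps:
P(Y) = 5 - 1/(2*Y) (P(Y) = 5 - 1/(Y + Y) = 5 - 1/(2*Y))
p(D) = 8*D (p(D) = (2*D)*4 = 8*D)
(2270 + 4608)/(p(P(2)) + 939) = (2270 + 4608)/(8*(5 - ½/2) + 939) = 6878/(8*(5 - ½*½) + 939) = 6878/(8*(5 - ¼) + 939) = 6878/(8*(19/4) + 939) = 6878/(38 + 939) = 6878/977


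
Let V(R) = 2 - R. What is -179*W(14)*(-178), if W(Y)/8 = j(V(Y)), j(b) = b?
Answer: -3058752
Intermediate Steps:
W(Y) = 16 - 8*Y (W(Y) = 8*(2 - Y) = 16 - 8*Y)
-179*W(14)*(-178) = -179*(16 - 8*14)*(-178) = -179*(16 - 112)*(-178) = -179*(-96)*(-178) = 17184*(-178) = -3058752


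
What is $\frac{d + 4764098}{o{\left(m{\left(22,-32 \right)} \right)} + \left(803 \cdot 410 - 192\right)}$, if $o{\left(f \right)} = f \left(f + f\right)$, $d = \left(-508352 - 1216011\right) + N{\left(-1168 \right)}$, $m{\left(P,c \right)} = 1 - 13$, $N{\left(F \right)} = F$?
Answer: $\frac{3038567}{329326} \approx 9.2266$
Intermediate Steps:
$m{\left(P,c \right)} = -12$
$d = -1725531$ ($d = \left(-508352 - 1216011\right) - 1168 = -1724363 - 1168 = -1725531$)
$o{\left(f \right)} = 2 f^{2}$ ($o{\left(f \right)} = f 2 f = 2 f^{2}$)
$\frac{d + 4764098}{o{\left(m{\left(22,-32 \right)} \right)} + \left(803 \cdot 410 - 192\right)} = \frac{-1725531 + 4764098}{2 \left(-12\right)^{2} + \left(803 \cdot 410 - 192\right)} = \frac{3038567}{2 \cdot 144 + \left(329230 - 192\right)} = \frac{3038567}{288 + 329038} = \frac{3038567}{329326}$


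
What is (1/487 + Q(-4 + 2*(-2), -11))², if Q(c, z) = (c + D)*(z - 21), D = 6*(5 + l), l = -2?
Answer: 24285793921/237169 ≈ 1.0240e+5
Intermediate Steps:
D = 18 (D = 6*(5 - 2) = 6*3 = 18)
Q(c, z) = (-21 + z)*(18 + c) (Q(c, z) = (c + 18)*(z - 21) = (18 + c)*(-21 + z) = (-21 + z)*(18 + c))
(1/487 + Q(-4 + 2*(-2), -11))² = (1/487 + (-378 - 21*(-4 + 2*(-2)) + 18*(-11) + (-4 + 2*(-2))*(-11)))² = (1/487 + (-378 - 21*(-4 - 4) - 198 + (-4 - 4)*(-11)))² = (1/487 + (-378 - 21*(-8) - 198 - 8*(-11)))² = (1/487 + (-378 + 168 - 198 + 88))² = (1/487 - 320)² = (-155839/487)² = 24285793921/237169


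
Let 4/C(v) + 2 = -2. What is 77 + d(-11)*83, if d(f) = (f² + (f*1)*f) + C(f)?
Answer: 20080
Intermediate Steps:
C(v) = -1 (C(v) = 4/(-2 - 2) = 4/(-4) = 4*(-¼) = -1)
d(f) = -1 + 2*f² (d(f) = (f² + (f*1)*f) - 1 = (f² + f*f) - 1 = (f² + f²) - 1 = 2*f² - 1 = -1 + 2*f²)
77 + d(-11)*83 = 77 + (-1 + 2*(-11)²)*83 = 77 + (-1 + 2*121)*83 = 77 + (-1 + 242)*83 = 77 + 241*83 = 77 + 20003 = 20080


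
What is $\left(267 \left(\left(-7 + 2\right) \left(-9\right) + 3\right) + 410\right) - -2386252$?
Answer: $2399478$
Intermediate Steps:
$\left(267 \left(\left(-7 + 2\right) \left(-9\right) + 3\right) + 410\right) - -2386252 = \left(267 \left(\left(-5\right) \left(-9\right) + 3\right) + 410\right) + 2386252 = \left(267 \left(45 + 3\right) + 410\right) + 2386252 = \left(267 \cdot 48 + 410\right) + 2386252 = \left(12816 + 410\right) + 2386252 = 13226 + 2386252 = 2399478$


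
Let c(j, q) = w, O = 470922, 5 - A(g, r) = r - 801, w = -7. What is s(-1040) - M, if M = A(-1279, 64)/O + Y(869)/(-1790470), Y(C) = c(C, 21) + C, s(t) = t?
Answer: -219224876116894/210792928335 ≈ -1040.0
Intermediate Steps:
A(g, r) = 806 - r (A(g, r) = 5 - (r - 801) = 5 - (-801 + r) = 5 + (801 - r) = 806 - r)
c(j, q) = -7
Y(C) = -7 + C
M = 230648494/210792928335 (M = (806 - 1*64)/470922 + (-7 + 869)/(-1790470) = (806 - 64)*(1/470922) + 862*(-1/1790470) = 742*(1/470922) - 431/895235 = 371/235461 - 431/895235 = 230648494/210792928335 ≈ 0.0010942)
s(-1040) - M = -1040 - 1*230648494/210792928335 = -1040 - 230648494/210792928335 = -219224876116894/210792928335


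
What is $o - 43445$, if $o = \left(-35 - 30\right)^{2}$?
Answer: $-39220$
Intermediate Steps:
$o = 4225$ ($o = \left(-65\right)^{2} = 4225$)
$o - 43445 = 4225 - 43445 = -39220$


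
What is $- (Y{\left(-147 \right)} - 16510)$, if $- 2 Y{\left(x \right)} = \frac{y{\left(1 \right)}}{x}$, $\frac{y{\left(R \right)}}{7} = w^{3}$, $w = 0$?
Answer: $16510$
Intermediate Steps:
$y{\left(R \right)} = 0$ ($y{\left(R \right)} = 7 \cdot 0^{3} = 7 \cdot 0 = 0$)
$Y{\left(x \right)} = 0$ ($Y{\left(x \right)} = - \frac{0 \frac{1}{x}}{2} = \left(- \frac{1}{2}\right) 0 = 0$)
$- (Y{\left(-147 \right)} - 16510) = - (0 - 16510) = \left(-1\right) \left(-16510\right) = 16510$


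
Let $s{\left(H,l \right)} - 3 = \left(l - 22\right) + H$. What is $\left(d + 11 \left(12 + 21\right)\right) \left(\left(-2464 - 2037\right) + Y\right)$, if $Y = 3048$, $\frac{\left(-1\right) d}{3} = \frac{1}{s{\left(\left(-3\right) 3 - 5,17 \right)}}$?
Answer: $- \frac{8443383}{16} \approx -5.2771 \cdot 10^{5}$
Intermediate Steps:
$s{\left(H,l \right)} = -19 + H + l$ ($s{\left(H,l \right)} = 3 + \left(\left(l - 22\right) + H\right) = 3 + \left(\left(-22 + l\right) + H\right) = 3 + \left(-22 + H + l\right) = -19 + H + l$)
$d = \frac{3}{16}$ ($d = - \frac{3}{-19 - 14 + 17} = - \frac{3}{-16} = \left(-3\right) \left(- \frac{1}{16}\right) = \frac{3}{16} \approx 0.1875$)
$\left(d + 11 \left(12 + 21\right)\right) \left(\left(-2464 - 2037\right) + Y\right) = \left(\frac{3}{16} + 11 \left(12 + 21\right)\right) \left(\left(-2464 - 2037\right) + 3048\right) = \left(\frac{3}{16} + 11 \cdot 33\right) \left(-4501 + 3048\right) = \left(\frac{3}{16} + 363\right) \left(-1453\right) = \frac{5811}{16} \left(-1453\right) = - \frac{8443383}{16}$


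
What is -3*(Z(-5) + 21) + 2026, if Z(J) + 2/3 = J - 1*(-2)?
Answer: 1974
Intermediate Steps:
Z(J) = 4/3 + J (Z(J) = -2/3 + (J - 1*(-2)) = -2/3 + (J + 2) = -2/3 + (2 + J) = 4/3 + J)
-3*(Z(-5) + 21) + 2026 = -3*((4/3 - 5) + 21) + 2026 = -3*(-11/3 + 21) + 2026 = -3*52/3 + 2026 = -52 + 2026 = 1974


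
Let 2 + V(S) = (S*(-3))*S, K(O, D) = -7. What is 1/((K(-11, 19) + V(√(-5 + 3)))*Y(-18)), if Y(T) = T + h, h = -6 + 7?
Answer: 1/51 ≈ 0.019608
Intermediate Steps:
h = 1
V(S) = -2 - 3*S² (V(S) = -2 + (S*(-3))*S = -2 + (-3*S)*S = -2 - 3*S²)
Y(T) = 1 + T (Y(T) = T + 1 = 1 + T)
1/((K(-11, 19) + V(√(-5 + 3)))*Y(-18)) = 1/((-7 + (-2 - 3*(√(-5 + 3))²))*(1 - 18)) = 1/((-7 + (-2 - 3*(√(-2))²))*(-17)) = 1/((-7 + (-2 - 3*(I*√2)²))*(-17)) = 1/((-7 + (-2 - 3*(-2)))*(-17)) = 1/((-7 + (-2 + 6))*(-17)) = 1/((-7 + 4)*(-17)) = 1/(-3*(-17)) = 1/51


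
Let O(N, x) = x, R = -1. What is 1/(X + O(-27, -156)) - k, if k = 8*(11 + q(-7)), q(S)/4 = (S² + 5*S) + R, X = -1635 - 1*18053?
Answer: -10001377/19844 ≈ -504.00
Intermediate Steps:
X = -19688 (X = -1635 - 18053 = -19688)
q(S) = -4 + 4*S² + 20*S (q(S) = 4*((S² + 5*S) - 1) = 4*(-1 + S² + 5*S) = -4 + 4*S² + 20*S)
k = 504 (k = 8*(11 + (-4 + 4*(-7)² + 20*(-7))) = 8*(11 + (-4 + 4*49 - 140)) = 8*(11 + (-4 + 196 - 140)) = 8*(11 + 52) = 8*63 = 504)
1/(X + O(-27, -156)) - k = 1/(-19688 - 156) - 1*504 = 1/(-19844) - 504 = -1/19844 - 504 = -10001377/19844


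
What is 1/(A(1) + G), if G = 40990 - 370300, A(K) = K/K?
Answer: -1/329309 ≈ -3.0367e-6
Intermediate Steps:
A(K) = 1
G = -329310
1/(A(1) + G) = 1/(1 - 329310) = 1/(-329309) = -1/329309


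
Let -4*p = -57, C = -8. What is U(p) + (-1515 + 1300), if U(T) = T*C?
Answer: -329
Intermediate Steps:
p = 57/4 (p = -¼*(-57) = 57/4 ≈ 14.250)
U(T) = -8*T (U(T) = T*(-8) = -8*T)
U(p) + (-1515 + 1300) = -8*57/4 + (-1515 + 1300) = -114 - 215 = -329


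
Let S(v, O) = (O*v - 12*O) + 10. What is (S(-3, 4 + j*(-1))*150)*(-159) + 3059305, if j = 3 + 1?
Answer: 2820805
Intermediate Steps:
j = 4
S(v, O) = 10 - 12*O + O*v (S(v, O) = (-12*O + O*v) + 10 = 10 - 12*O + O*v)
(S(-3, 4 + j*(-1))*150)*(-159) + 3059305 = ((10 - 12*(4 + 4*(-1)) + (4 + 4*(-1))*(-3))*150)*(-159) + 3059305 = ((10 - 12*(4 - 4) + (4 - 4)*(-3))*150)*(-159) + 3059305 = ((10 - 12*0 + 0*(-3))*150)*(-159) + 3059305 = ((10 + 0 + 0)*150)*(-159) + 3059305 = (10*150)*(-159) + 3059305 = 1500*(-159) + 3059305 = -238500 + 3059305 = 2820805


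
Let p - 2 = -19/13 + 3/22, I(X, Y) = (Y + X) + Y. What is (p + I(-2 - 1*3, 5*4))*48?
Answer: 244872/143 ≈ 1712.4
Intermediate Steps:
I(X, Y) = X + 2*Y (I(X, Y) = (X + Y) + Y = X + 2*Y)
p = 193/286 (p = 2 + (-19/13 + 3/22) = 2 - 379/286 = 193/286 ≈ 0.67482)
(p + I(-2 - 1*3, 5*4))*48 = (193/286 + ((-2 - 1*3) + 2*(5*4)))*48 = (193/286 + ((-2 - 3) + 2*20))*48 = (193/286 + (-5 + 40))*48 = (193/286 + 35)*48 = (10203/286)*48 = 244872/143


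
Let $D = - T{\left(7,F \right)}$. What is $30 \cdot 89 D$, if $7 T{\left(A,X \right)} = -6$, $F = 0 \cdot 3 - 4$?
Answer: $\frac{16020}{7} \approx 2288.6$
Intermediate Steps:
$F = -4$ ($F = 0 - 4 = -4$)
$T{\left(A,X \right)} = - \frac{6}{7}$ ($T{\left(A,X \right)} = \frac{1}{7} \left(-6\right) = - \frac{6}{7}$)
$D = \frac{6}{7}$ ($D = \left(-1\right) \left(- \frac{6}{7}\right) = \frac{6}{7} \approx 0.85714$)
$30 \cdot 89 D = 30 \cdot 89 \cdot \frac{6}{7} = 2670 \cdot \frac{6}{7} = \frac{16020}{7}$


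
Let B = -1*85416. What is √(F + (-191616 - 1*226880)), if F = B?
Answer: 2*I*√125978 ≈ 709.87*I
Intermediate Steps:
B = -85416
F = -85416
√(F + (-191616 - 1*226880)) = √(-85416 + (-191616 - 1*226880)) = √(-85416 + (-191616 - 226880)) = √(-85416 - 418496) = √(-503912) = 2*I*√125978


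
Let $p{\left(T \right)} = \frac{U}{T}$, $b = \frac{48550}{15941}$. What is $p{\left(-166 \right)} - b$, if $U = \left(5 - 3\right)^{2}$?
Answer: $- \frac{4061532}{1323103} \approx -3.0697$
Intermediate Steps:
$b = \frac{48550}{15941}$ ($b = 48550 \cdot \frac{1}{15941} = \frac{48550}{15941} \approx 3.0456$)
$U = 4$ ($U = \left(5 - 3\right)^{2} = 2^{2} = 4$)
$p{\left(T \right)} = \frac{4}{T}$
$p{\left(-166 \right)} - b = \frac{4}{-166} - \frac{48550}{15941} = 4 \left(- \frac{1}{166}\right) - \frac{48550}{15941} = - \frac{2}{83} - \frac{48550}{15941} = - \frac{4061532}{1323103}$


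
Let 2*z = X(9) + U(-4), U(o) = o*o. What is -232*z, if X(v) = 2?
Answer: -2088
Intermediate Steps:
U(o) = o²
z = 9 (z = (2 + (-4)²)/2 = (2 + 16)/2 = (½)*18 = 9)
-232*z = -232*9 = -2088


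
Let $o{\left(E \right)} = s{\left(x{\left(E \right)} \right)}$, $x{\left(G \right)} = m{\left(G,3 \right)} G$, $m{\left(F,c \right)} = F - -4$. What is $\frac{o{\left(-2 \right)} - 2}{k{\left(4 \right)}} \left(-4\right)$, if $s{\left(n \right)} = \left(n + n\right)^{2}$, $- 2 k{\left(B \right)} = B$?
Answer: $124$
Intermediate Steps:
$m{\left(F,c \right)} = 4 + F$ ($m{\left(F,c \right)} = F + 4 = 4 + F$)
$x{\left(G \right)} = G \left(4 + G\right)$ ($x{\left(G \right)} = \left(4 + G\right) G = G \left(4 + G\right)$)
$k{\left(B \right)} = - \frac{B}{2}$
$s{\left(n \right)} = 4 n^{2}$ ($s{\left(n \right)} = \left(2 n\right)^{2} = 4 n^{2}$)
$o{\left(E \right)} = 4 E^{2} \left(4 + E\right)^{2}$ ($o{\left(E \right)} = 4 \left(E \left(4 + E\right)\right)^{2} = 4 E^{2} \left(4 + E\right)^{2}$)
$\frac{o{\left(-2 \right)} - 2}{k{\left(4 \right)}} \left(-4\right) = \frac{4 \left(-2\right)^{2} \left(4 - 2\right)^{2} - 2}{\left(- \frac{1}{2}\right) 4} \left(-4\right) = \frac{4 \cdot 4 \cdot 2^{2} - 2}{-2} \left(-4\right) = \left(4 \cdot 4 \cdot 4 - 2\right) \left(- \frac{1}{2}\right) \left(-4\right) = \left(64 - 2\right) \left(- \frac{1}{2}\right) \left(-4\right) = 62 \left(- \frac{1}{2}\right) \left(-4\right) = \left(-31\right) \left(-4\right) = 124$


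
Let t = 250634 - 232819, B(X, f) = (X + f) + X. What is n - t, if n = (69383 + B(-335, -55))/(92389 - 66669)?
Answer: -229066571/12860 ≈ -17812.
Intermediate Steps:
B(X, f) = f + 2*X
n = 34329/12860 (n = (69383 + (-55 + 2*(-335)))/(92389 - 66669) = (69383 + (-55 - 670))/25720 = (69383 - 725)*(1/25720) = 68658*(1/25720) = 34329/12860 ≈ 2.6694)
t = 17815
n - t = 34329/12860 - 1*17815 = 34329/12860 - 17815 = -229066571/12860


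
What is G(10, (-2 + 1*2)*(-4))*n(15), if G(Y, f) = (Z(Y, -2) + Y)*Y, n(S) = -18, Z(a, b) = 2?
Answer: -2160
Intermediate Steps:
G(Y, f) = Y*(2 + Y) (G(Y, f) = (2 + Y)*Y = Y*(2 + Y))
G(10, (-2 + 1*2)*(-4))*n(15) = (10*(2 + 10))*(-18) = (10*12)*(-18) = 120*(-18) = -2160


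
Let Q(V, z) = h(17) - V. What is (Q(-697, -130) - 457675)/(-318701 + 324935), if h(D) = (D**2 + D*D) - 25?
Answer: -456425/6234 ≈ -73.215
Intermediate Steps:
h(D) = -25 + 2*D**2 (h(D) = (D**2 + D**2) - 25 = 2*D**2 - 25 = -25 + 2*D**2)
Q(V, z) = 553 - V (Q(V, z) = (-25 + 2*17**2) - V = (-25 + 2*289) - V = (-25 + 578) - V = 553 - V)
(Q(-697, -130) - 457675)/(-318701 + 324935) = ((553 - 1*(-697)) - 457675)/(-318701 + 324935) = ((553 + 697) - 457675)/6234 = (1250 - 457675)*(1/6234) = -456425*1/6234 = -456425/6234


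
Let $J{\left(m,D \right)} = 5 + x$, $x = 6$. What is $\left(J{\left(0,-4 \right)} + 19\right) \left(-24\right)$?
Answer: $-720$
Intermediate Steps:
$J{\left(m,D \right)} = 11$ ($J{\left(m,D \right)} = 5 + 6 = 11$)
$\left(J{\left(0,-4 \right)} + 19\right) \left(-24\right) = \left(11 + 19\right) \left(-24\right) = 30 \left(-24\right) = -720$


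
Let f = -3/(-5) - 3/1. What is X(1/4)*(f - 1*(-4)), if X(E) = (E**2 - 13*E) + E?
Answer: -47/10 ≈ -4.7000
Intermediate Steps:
f = -12/5 (f = -3*(-1/5) - 3*1 = 3/5 - 3 = -12/5 ≈ -2.4000)
X(E) = E**2 - 12*E
X(1/4)*(f - 1*(-4)) = ((-12 + 1/4)/4)*(-12/5 - 1*(-4)) = ((-12 + 1/4)/4)*(-12/5 + 4) = ((1/4)*(-47/4))*(8/5) = -47/16*8/5 = -47/10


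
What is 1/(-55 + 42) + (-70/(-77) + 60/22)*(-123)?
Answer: -63971/143 ≈ -447.35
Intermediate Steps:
1/(-55 + 42) + (-70/(-77) + 60/22)*(-123) = 1/(-13) + (-70*(-1/77) + 60*(1/22))*(-123) = -1/13 + (10/11 + 30/11)*(-123) = -1/13 + (40/11)*(-123) = -1/13 - 4920/11 = -63971/143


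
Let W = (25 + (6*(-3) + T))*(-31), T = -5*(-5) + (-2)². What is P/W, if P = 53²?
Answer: -2809/1116 ≈ -2.5170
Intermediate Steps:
T = 29 (T = 25 + 4 = 29)
P = 2809
W = -1116 (W = (25 + (6*(-3) + 29))*(-31) = (25 + (-18 + 29))*(-31) = (25 + 11)*(-31) = 36*(-31) = -1116)
P/W = 2809/(-1116) = 2809*(-1/1116) = -2809/1116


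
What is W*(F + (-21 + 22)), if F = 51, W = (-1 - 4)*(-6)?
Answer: 1560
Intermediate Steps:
W = 30 (W = -5*(-6) = 30)
W*(F + (-21 + 22)) = 30*(51 + (-21 + 22)) = 30*(51 + 1) = 30*52 = 1560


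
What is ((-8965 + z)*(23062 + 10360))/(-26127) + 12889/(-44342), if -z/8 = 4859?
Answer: 70894017074285/1158523434 ≈ 61193.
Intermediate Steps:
z = -38872 (z = -8*4859 = -38872)
((-8965 + z)*(23062 + 10360))/(-26127) + 12889/(-44342) = ((-8965 - 38872)*(23062 + 10360))/(-26127) + 12889/(-44342) = -47837*33422*(-1/26127) + 12889*(-1/44342) = -1598808214*(-1/26127) - 12889/44342 = 1598808214/26127 - 12889/44342 = 70894017074285/1158523434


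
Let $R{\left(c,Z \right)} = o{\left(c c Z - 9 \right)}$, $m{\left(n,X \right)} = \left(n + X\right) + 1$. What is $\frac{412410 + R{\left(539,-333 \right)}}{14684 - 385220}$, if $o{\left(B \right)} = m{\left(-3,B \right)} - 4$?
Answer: $\frac{16055183}{61756} \approx 259.98$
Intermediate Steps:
$m{\left(n,X \right)} = 1 + X + n$ ($m{\left(n,X \right)} = \left(X + n\right) + 1 = 1 + X + n$)
$o{\left(B \right)} = -6 + B$ ($o{\left(B \right)} = \left(1 + B - 3\right) - 4 = \left(-2 + B\right) - 4 = -6 + B$)
$R{\left(c,Z \right)} = -15 + Z c^{2}$ ($R{\left(c,Z \right)} = -6 + \left(c c Z - 9\right) = -6 + \left(c^{2} Z - 9\right) = -6 + \left(Z c^{2} - 9\right) = -6 + \left(-9 + Z c^{2}\right) = -15 + Z c^{2}$)
$\frac{412410 + R{\left(539,-333 \right)}}{14684 - 385220} = \frac{412410 - \left(15 + 333 \cdot 539^{2}\right)}{14684 - 385220} = \frac{412410 - 96743508}{-370536} = \left(412410 - 96743508\right) \left(- \frac{1}{370536}\right) = \left(-96331098\right) \left(- \frac{1}{370536}\right) = \frac{16055183}{61756}$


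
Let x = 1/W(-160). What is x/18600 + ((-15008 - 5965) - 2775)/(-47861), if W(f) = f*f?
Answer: 11307847727861/22789493760000 ≈ 0.49619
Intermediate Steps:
W(f) = f²
x = 1/25600 (x = 1/((-160)²) = 1/25600 ≈ 3.9063e-5)
x/18600 + ((-15008 - 5965) - 2775)/(-47861) = (1/25600)/18600 + ((-15008 - 5965) - 2775)/(-47861) = (1/25600)*(1/18600) + (-20973 - 2775)*(-1/47861) = 1/476160000 - 23748*(-1/47861) = 1/476160000 + 23748/47861 = 11307847727861/22789493760000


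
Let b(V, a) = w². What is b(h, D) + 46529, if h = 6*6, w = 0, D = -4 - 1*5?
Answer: 46529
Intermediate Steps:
D = -9 (D = -4 - 5 = -9)
h = 36
b(V, a) = 0 (b(V, a) = 0² = 0)
b(h, D) + 46529 = 0 + 46529 = 46529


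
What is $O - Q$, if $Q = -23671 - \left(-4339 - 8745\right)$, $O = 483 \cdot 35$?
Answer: $27492$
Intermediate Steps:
$O = 16905$
$Q = -10587$ ($Q = -23671 - \left(-4339 - 8745\right) = -23671 - -13084 = -23671 + 13084 = -10587$)
$O - Q = 16905 - -10587 = 16905 + 10587 = 27492$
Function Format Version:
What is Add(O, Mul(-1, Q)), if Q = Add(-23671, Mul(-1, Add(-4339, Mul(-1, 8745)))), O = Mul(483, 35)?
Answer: 27492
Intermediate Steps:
O = 16905
Q = -10587 (Q = Add(-23671, Mul(-1, Add(-4339, -8745))) = Add(-23671, Mul(-1, -13084)) = Add(-23671, 13084) = -10587)
Add(O, Mul(-1, Q)) = Add(16905, Mul(-1, -10587)) = Add(16905, 10587) = 27492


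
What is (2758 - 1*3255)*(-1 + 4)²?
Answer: -4473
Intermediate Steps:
(2758 - 1*3255)*(-1 + 4)² = (2758 - 3255)*3² = -497*9 = -4473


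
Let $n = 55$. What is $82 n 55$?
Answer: $248050$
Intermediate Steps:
$82 n 55 = 82 \cdot 55 \cdot 55 = 4510 \cdot 55 = 248050$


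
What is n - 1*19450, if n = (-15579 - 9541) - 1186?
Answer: -45756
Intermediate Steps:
n = -26306 (n = -25120 - 1186 = -26306)
n - 1*19450 = -26306 - 1*19450 = -26306 - 19450 = -45756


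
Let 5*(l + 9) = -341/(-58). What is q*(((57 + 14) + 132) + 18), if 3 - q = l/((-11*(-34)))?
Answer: 4259437/6380 ≈ 667.62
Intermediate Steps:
l = -2269/290 (l = -9 + (-341/(-58))/5 = -9 + (-341*(-1/58))/5 = -9 + (1/5)*(341/58) = -9 + 341/290 = -2269/290 ≈ -7.8241)
q = 327649/108460 (q = 3 - (-2269)/(290*((-11*(-34)))) = 3 - (-2269)/(290*374) = 3 - 1*(-2269/108460) = 3 + 2269/108460 = 327649/108460 ≈ 3.0209)
q*(((57 + 14) + 132) + 18) = 327649*(((57 + 14) + 132) + 18)/108460 = 327649*((71 + 132) + 18)/108460 = 327649*(203 + 18)/108460 = (327649/108460)*221 = 4259437/6380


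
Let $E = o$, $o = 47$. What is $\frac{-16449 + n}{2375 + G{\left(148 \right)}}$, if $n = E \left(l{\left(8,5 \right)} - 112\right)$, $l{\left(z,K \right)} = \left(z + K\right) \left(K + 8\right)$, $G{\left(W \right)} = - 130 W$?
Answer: $\frac{2754}{3373} \approx 0.81648$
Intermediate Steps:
$l{\left(z,K \right)} = \left(8 + K\right) \left(K + z\right)$ ($l{\left(z,K \right)} = \left(K + z\right) \left(8 + K\right) = \left(8 + K\right) \left(K + z\right)$)
$E = 47$
$n = 2679$ ($n = 47 \left(\left(5^{2} + 8 \cdot 5 + 8 \cdot 8 + 5 \cdot 8\right) - 112\right) = 47 \left(\left(25 + 40 + 64 + 40\right) - 112\right) = 47 \left(169 - 112\right) = 47 \cdot 57 = 2679$)
$\frac{-16449 + n}{2375 + G{\left(148 \right)}} = \frac{-16449 + 2679}{2375 - 19240} = - \frac{13770}{2375 - 19240} = - \frac{13770}{-16865} = \left(-13770\right) \left(- \frac{1}{16865}\right) = \frac{2754}{3373}$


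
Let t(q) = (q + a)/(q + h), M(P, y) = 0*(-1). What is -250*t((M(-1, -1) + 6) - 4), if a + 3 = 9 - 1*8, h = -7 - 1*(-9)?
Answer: 0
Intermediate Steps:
h = 2 (h = -7 + 9 = 2)
M(P, y) = 0
a = -2 (a = -3 + (9 - 1*8) = -3 + (9 - 8) = -3 + 1 = -2)
t(q) = (-2 + q)/(2 + q) (t(q) = (q - 2)/(q + 2) = (-2 + q)/(2 + q))
-250*t((M(-1, -1) + 6) - 4) = -250*(-2 + ((0 + 6) - 4))/(2 + ((0 + 6) - 4)) = -250*(-2 + (6 - 4))/(2 + (6 - 4)) = -250*(-2 + 2)/(2 + 2) = -250*0/4 = -125*0/2 = -250*0 = 0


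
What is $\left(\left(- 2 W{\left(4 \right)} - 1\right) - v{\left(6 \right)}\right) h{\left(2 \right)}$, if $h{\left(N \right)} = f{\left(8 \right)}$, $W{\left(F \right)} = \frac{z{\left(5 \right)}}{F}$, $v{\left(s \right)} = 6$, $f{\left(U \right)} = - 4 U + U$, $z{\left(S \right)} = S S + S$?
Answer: $528$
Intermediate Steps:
$z{\left(S \right)} = S + S^{2}$ ($z{\left(S \right)} = S^{2} + S = S + S^{2}$)
$f{\left(U \right)} = - 3 U$
$W{\left(F \right)} = \frac{30}{F}$ ($W{\left(F \right)} = \frac{5 \left(1 + 5\right)}{F} = \frac{5 \cdot 6}{F} = \frac{30}{F}$)
$h{\left(N \right)} = -24$ ($h{\left(N \right)} = \left(-3\right) 8 = -24$)
$\left(\left(- 2 W{\left(4 \right)} - 1\right) - v{\left(6 \right)}\right) h{\left(2 \right)} = \left(\left(- 2 \cdot \frac{30}{4} - 1\right) - 6\right) \left(-24\right) = \left(\left(- 2 \cdot 30 \cdot \frac{1}{4} - 1\right) - 6\right) \left(-24\right) = \left(\left(\left(-2\right) \frac{15}{2} - 1\right) - 6\right) \left(-24\right) = \left(\left(-15 - 1\right) - 6\right) \left(-24\right) = \left(-16 - 6\right) \left(-24\right) = \left(-22\right) \left(-24\right) = 528$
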